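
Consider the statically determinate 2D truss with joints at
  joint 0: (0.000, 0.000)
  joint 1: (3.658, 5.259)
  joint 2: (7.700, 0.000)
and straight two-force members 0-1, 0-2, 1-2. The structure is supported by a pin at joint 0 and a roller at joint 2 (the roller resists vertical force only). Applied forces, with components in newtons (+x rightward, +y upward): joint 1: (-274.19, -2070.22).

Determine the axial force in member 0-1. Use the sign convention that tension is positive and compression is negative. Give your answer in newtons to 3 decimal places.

N=3 nodes, M=3 members, R=3 reactions → 2N=6, M+R=6
member 0 (0-1): L=6.4061, (cx,cy)=(0.5710,0.8209)
member 1 (0-2): L=7.7000, (cx,cy)=(1.0000,0.0000)
member 2 (1-2): L=6.6329, (cx,cy)=(0.6094,-0.7929)
solve A·x = −loads:
  F[0-1] = -1551.8843 N (compression)
  F[0-2] = +611.9650 N (tension)
  F[1-2] = -1004.2254 N (compression)
  Rx@0 = +274.1900 N
  Ry@0 = +1273.9993 N
  Ry@2 = +796.2207 N

-1551.884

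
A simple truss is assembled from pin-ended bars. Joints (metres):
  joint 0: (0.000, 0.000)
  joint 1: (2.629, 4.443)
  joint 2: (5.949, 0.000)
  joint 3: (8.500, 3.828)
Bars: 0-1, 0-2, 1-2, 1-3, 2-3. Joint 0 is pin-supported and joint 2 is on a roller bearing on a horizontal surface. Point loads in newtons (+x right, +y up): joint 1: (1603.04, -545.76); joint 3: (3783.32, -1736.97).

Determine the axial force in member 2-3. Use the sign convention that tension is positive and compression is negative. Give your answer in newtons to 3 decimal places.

N=4 nodes, M=5 members, R=3 reactions → 2N=8, M+R=8
member 0 (0-1): L=5.1625, (cx,cy)=(0.5092,0.8606)
member 1 (0-2): L=5.9490, (cx,cy)=(1.0000,0.0000)
member 2 (1-2): L=5.5464, (cx,cy)=(0.5986,-0.8011)
member 3 (1-3): L=5.9031, (cx,cy)=(0.9946,-0.1042)
member 4 (2-3): L=4.6001, (cx,cy)=(0.5545,0.8322)
solve A·x = −loads:
  F[0-1] = +4731.3879 N (tension)
  F[0-2] = +2976.9254 N (tension)
  F[1-2] = -6368.4298 N (compression)
  F[1-3] = +4643.7146 N (tension)
  F[2-3] = -1505.9508 N (compression)
  Rx@0 = -5386.3600 N
  Ry@0 = -4071.9353 N
  Ry@2 = +6354.6653 N

-1505.951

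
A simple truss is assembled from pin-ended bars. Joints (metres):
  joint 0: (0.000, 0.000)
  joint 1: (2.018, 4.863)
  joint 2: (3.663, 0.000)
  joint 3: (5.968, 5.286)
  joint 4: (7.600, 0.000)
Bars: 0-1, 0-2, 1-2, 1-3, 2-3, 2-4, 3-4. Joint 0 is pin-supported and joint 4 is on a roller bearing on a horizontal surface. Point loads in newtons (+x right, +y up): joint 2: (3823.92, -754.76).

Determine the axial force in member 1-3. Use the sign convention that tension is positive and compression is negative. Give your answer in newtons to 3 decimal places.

N=5 nodes, M=7 members, R=3 reactions → 2N=10, M+R=10
member 0 (0-1): L=5.2651, (cx,cy)=(0.3833,0.9236)
member 1 (0-2): L=3.6630, (cx,cy)=(1.0000,0.0000)
member 2 (1-2): L=5.1337, (cx,cy)=(0.3204,-0.9473)
member 3 (1-3): L=3.9726, (cx,cy)=(0.9943,0.1065)
member 4 (2-3): L=5.7667, (cx,cy)=(0.3997,0.9166)
member 5 (2-4): L=3.9370, (cx,cy)=(1.0000,0.0000)
member 6 (3-4): L=5.5322, (cx,cy)=(0.2950,-0.9555)
solve A·x = −loads:
  F[0-1] = -423.3130 N (compression)
  F[0-2] = +3986.1673 N (tension)
  F[1-2] = +380.6194 N (tension)
  F[1-3] = -285.8350 N (compression)
  F[2-3] = +430.0589 N (tension)
  F[2-4] = +112.3118 N (tension)
  F[3-4] = -380.7175 N (compression)
  Rx@0 = -3823.9200 N
  Ry@0 = +390.9855 N
  Ry@4 = +363.7745 N

-285.835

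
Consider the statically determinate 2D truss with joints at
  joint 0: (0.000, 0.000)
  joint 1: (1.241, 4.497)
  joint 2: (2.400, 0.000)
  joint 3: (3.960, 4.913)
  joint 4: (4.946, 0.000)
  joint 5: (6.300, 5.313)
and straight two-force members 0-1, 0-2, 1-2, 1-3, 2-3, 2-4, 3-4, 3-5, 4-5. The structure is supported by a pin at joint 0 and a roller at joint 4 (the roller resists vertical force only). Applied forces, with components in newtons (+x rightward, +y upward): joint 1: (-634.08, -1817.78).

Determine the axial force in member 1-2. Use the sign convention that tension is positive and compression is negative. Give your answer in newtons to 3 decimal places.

134.717

N=6 nodes, M=9 members, R=3 reactions → 2N=12, M+R=12
member 0 (0-1): L=4.6651, (cx,cy)=(0.2660,0.9640)
member 1 (0-2): L=2.4000, (cx,cy)=(1.0000,0.0000)
member 2 (1-2): L=4.6440, (cx,cy)=(0.2496,-0.9684)
member 3 (1-3): L=2.7506, (cx,cy)=(0.9885,0.1512)
member 4 (2-3): L=5.1547, (cx,cy)=(0.3026,0.9531)
member 5 (2-4): L=2.5460, (cx,cy)=(1.0000,0.0000)
member 6 (3-4): L=5.0110, (cx,cy)=(0.1968,-0.9804)
member 7 (3-5): L=2.3739, (cx,cy)=(0.9857,0.1685)
member 8 (4-5): L=5.4828, (cx,cy)=(0.2470,0.9690)
solve A·x = −loads:
  F[0-1] = -2010.6467 N (compression)
  F[0-2] = -99.2112 N (compression)
  F[1-2] = +134.7171 N (tension)
  F[1-3] = +66.3528 N (tension)
  F[2-3] = -136.8726 N (compression)
  F[2-4] = -24.1672 N (compression)
  F[3-4] = +122.8202 N (tension)
  F[3-5] = -0.0000 N (compression)
  F[4-5] = -0.0000 N (compression)
  Rx@0 = +634.0800 N
  Ry@0 = +1938.1991 N
  Ry@4 = -120.4191 N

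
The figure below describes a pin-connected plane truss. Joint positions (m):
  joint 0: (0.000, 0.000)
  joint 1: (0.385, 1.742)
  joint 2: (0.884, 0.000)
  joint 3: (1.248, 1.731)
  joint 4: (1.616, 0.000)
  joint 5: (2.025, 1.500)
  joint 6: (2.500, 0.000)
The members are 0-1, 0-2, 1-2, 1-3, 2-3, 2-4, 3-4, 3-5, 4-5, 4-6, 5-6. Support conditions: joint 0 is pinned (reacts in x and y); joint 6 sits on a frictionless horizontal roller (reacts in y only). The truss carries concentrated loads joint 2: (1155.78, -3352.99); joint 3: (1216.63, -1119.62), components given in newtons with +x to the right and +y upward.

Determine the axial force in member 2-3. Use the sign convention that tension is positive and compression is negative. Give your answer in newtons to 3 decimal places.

1486.887

N=7 nodes, M=11 members, R=3 reactions → 2N=14, M+R=14
member 0 (0-1): L=1.7840, (cx,cy)=(0.2158,0.9764)
member 1 (0-2): L=0.8840, (cx,cy)=(1.0000,0.0000)
member 2 (1-2): L=1.8121, (cx,cy)=(0.2754,-0.9613)
member 3 (1-3): L=0.8631, (cx,cy)=(0.9999,-0.0127)
member 4 (2-3): L=1.7689, (cx,cy)=(0.2058,0.9786)
member 5 (2-4): L=0.7320, (cx,cy)=(1.0000,0.0000)
member 6 (3-4): L=1.7697, (cx,cy)=(0.2079,-0.9781)
member 7 (3-5): L=0.8106, (cx,cy)=(0.9585,-0.2850)
member 8 (4-5): L=1.5548, (cx,cy)=(0.2631,0.9648)
member 9 (4-6): L=0.8840, (cx,cy)=(1.0000,0.0000)
member 10 (5-6): L=1.5734, (cx,cy)=(0.3019,-0.9533)
solve A·x = −loads:
  F[0-1] = -1931.1884 N (compression)
  F[0-2] = +2789.1656 N (tension)
  F[1-2] = +1974.2577 N (tension)
  F[1-3] = -960.4989 N (compression)
  F[2-3] = +1486.8872 N (tension)
  F[2-4] = +1871.0754 N (tension)
  F[3-4] = -2216.1084 N (compression)
  F[3-5] = -1471.2464 N (compression)
  F[4-5] = +2246.8000 N (tension)
  F[4-6] = +819.1933 N (tension)
  F[5-6] = -2713.5336 N (compression)
  Rx@0 = -2372.4100 N
  Ry@0 = +1885.6838 N
  Ry@6 = +2586.9262 N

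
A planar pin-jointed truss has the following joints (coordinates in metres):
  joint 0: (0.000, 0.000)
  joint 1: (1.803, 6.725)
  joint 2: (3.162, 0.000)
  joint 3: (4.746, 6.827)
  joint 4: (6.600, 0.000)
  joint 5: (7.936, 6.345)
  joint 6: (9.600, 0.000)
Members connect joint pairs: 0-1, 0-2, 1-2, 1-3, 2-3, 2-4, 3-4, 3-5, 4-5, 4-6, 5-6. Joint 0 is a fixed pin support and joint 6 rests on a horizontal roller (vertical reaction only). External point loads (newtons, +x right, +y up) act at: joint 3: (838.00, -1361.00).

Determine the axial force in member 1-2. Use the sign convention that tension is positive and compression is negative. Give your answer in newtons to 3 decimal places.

92.557

N=7 nodes, M=11 members, R=3 reactions → 2N=14, M+R=14
member 0 (0-1): L=6.9625, (cx,cy)=(0.2590,0.9659)
member 1 (0-2): L=3.1620, (cx,cy)=(1.0000,0.0000)
member 2 (1-2): L=6.8609, (cx,cy)=(0.1981,-0.9802)
member 3 (1-3): L=2.9448, (cx,cy)=(0.9994,0.0346)
member 4 (2-3): L=7.0084, (cx,cy)=(0.2260,0.9741)
member 5 (2-4): L=3.4380, (cx,cy)=(1.0000,0.0000)
member 6 (3-4): L=7.0743, (cx,cy)=(0.2621,-0.9650)
member 7 (3-5): L=3.2262, (cx,cy)=(0.9888,-0.1494)
member 8 (4-5): L=6.4841, (cx,cy)=(0.2060,0.9785)
member 9 (4-6): L=3.0000, (cx,cy)=(1.0000,0.0000)
member 10 (5-6): L=6.5596, (cx,cy)=(0.2537,-0.9673)
solve A·x = −loads:
  F[0-1] = -95.4721 N (compression)
  F[0-2] = +862.7233 N (tension)
  F[1-2] = +92.5570 N (tension)
  F[1-3] = -43.0827 N (compression)
  F[2-3] = -93.1331 N (compression)
  F[2-4] = +902.1064 N (tension)
  F[3-4] = -1223.7088 N (compression)
  F[3-5] = -588.0003 N (compression)
  F[4-5] = +1206.8312 N (tension)
  F[4-6] = +332.7435 N (tension)
  F[5-6] = -1311.6907 N (compression)
  Rx@0 = -838.0000 N
  Ry@0 = +92.2154 N
  Ry@6 = +1268.7846 N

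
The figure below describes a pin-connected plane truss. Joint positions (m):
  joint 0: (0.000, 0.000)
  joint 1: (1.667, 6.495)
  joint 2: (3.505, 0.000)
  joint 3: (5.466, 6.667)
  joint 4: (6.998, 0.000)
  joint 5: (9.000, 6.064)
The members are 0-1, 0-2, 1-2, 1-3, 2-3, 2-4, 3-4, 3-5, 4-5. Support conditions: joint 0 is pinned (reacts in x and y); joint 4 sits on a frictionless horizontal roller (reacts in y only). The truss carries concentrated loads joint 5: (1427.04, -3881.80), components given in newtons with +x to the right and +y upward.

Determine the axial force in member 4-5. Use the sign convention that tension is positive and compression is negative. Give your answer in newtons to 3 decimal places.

-3627.136

N=6 nodes, M=9 members, R=3 reactions → 2N=12, M+R=12
member 0 (0-1): L=6.7055, (cx,cy)=(0.2486,0.9686)
member 1 (0-2): L=3.5050, (cx,cy)=(1.0000,0.0000)
member 2 (1-2): L=6.7501, (cx,cy)=(0.2723,-0.9622)
member 3 (1-3): L=3.8029, (cx,cy)=(0.9990,0.0452)
member 4 (2-3): L=6.9494, (cx,cy)=(0.2822,0.9594)
member 5 (2-4): L=3.4930, (cx,cy)=(1.0000,0.0000)
member 6 (3-4): L=6.8408, (cx,cy)=(0.2240,-0.9746)
member 7 (3-5): L=3.5851, (cx,cy)=(0.9858,-0.1682)
member 8 (4-5): L=6.3859, (cx,cy)=(0.3135,0.9496)
solve A·x = −loads:
  F[0-1] = +2423.1628 N (tension)
  F[0-2] = +824.6384 N (tension)
  F[1-2] = -2380.4161 N (compression)
  F[1-3] = +1251.8557 N (tension)
  F[2-3] = +2387.4955 N (tension)
  F[2-4] = -497.2427 N (compression)
  F[3-4] = -2857.1784 N (compression)
  F[3-5] = +2601.2118 N (tension)
  F[4-5] = -3627.1357 N (compression)
  Rx@0 = -1427.0400 N
  Ry@0 = -2347.0898 N
  Ry@4 = +6228.8898 N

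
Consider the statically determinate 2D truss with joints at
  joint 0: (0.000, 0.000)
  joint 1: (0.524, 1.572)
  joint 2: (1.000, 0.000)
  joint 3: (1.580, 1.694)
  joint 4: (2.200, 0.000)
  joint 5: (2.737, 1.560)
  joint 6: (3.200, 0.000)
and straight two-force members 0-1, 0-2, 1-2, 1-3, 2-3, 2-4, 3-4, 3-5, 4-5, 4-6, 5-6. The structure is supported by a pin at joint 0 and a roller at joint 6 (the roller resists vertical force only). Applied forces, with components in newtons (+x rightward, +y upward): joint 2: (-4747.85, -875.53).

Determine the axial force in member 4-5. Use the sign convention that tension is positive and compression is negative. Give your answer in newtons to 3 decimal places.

N=7 nodes, M=11 members, R=3 reactions → 2N=14, M+R=14
member 0 (0-1): L=1.6570, (cx,cy)=(0.3162,0.9487)
member 1 (0-2): L=1.0000, (cx,cy)=(1.0000,0.0000)
member 2 (1-2): L=1.6425, (cx,cy)=(0.2898,-0.9571)
member 3 (1-3): L=1.0630, (cx,cy)=(0.9934,0.1148)
member 4 (2-3): L=1.7905, (cx,cy)=(0.3239,0.9461)
member 5 (2-4): L=1.2000, (cx,cy)=(1.0000,0.0000)
member 6 (3-4): L=1.8039, (cx,cy)=(0.3437,-0.9391)
member 7 (3-5): L=1.1647, (cx,cy)=(0.9934,-0.1150)
member 8 (4-5): L=1.6498, (cx,cy)=(0.3255,0.9455)
member 9 (4-6): L=1.0000, (cx,cy)=(1.0000,0.0000)
member 10 (5-6): L=1.6273, (cx,cy)=(0.2845,-0.9587)
solve A·x = −loads:
  F[0-1] = -634.4866 N (compression)
  F[0-2] = -4547.2077 N (compression)
  F[1-2] = +584.2579 N (tension)
  F[1-3] = -372.4237 N (compression)
  F[2-3] = +334.3735 N (tension)
  F[2-4] = +261.6512 N (tension)
  F[3-4] = -270.5514 N (compression)
  F[3-5] = -169.7898 N (compression)
  F[4-5] = +268.7008 N (tension)
  F[4-6] = +81.2040 N (tension)
  F[5-6] = -285.3993 N (compression)
  Rx@0 = +4747.8500 N
  Ry@0 = +601.9269 N
  Ry@6 = +273.6031 N

268.701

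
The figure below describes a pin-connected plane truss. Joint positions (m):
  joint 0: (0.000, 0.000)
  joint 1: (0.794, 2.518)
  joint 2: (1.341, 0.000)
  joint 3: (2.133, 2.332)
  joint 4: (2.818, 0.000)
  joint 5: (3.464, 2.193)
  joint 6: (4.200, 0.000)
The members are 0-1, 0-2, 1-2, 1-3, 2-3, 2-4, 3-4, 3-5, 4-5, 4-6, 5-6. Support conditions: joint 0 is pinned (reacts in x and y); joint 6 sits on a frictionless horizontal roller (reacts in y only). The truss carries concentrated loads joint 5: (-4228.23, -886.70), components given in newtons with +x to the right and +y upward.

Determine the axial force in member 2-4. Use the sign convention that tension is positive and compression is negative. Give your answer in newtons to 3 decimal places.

N=7 nodes, M=11 members, R=3 reactions → 2N=14, M+R=14
member 0 (0-1): L=2.6402, (cx,cy)=(0.3007,0.9537)
member 1 (0-2): L=1.3410, (cx,cy)=(1.0000,0.0000)
member 2 (1-2): L=2.5767, (cx,cy)=(0.2123,-0.9772)
member 3 (1-3): L=1.3519, (cx,cy)=(0.9905,-0.1376)
member 4 (2-3): L=2.4628, (cx,cy)=(0.3216,0.9469)
member 5 (2-4): L=1.4770, (cx,cy)=(1.0000,0.0000)
member 6 (3-4): L=2.4305, (cx,cy)=(0.2818,-0.9595)
member 7 (3-5): L=1.3382, (cx,cy)=(0.9946,-0.1039)
member 8 (4-5): L=2.2862, (cx,cy)=(0.2826,0.9592)
member 9 (4-6): L=1.3820, (cx,cy)=(1.0000,0.0000)
member 10 (5-6): L=2.3132, (cx,cy)=(0.3182,-0.9480)
solve A·x = −loads:
  F[0-1] = -2477.8260 N (compression)
  F[0-2] = -3483.0671 N (compression)
  F[1-2] = +2602.7047 N (tension)
  F[1-3] = -1310.1372 N (compression)
  F[2-3] = -2686.0630 N (compression)
  F[2-4] = -2066.7622 N (compression)
  F[3-4] = +2783.6182 N (tension)
  F[3-5] = -2962.0021 N (compression)
  F[4-5] = -2784.2470 N (compression)
  F[4-6] = -495.5075 N (compression)
  F[5-6] = +1557.3550 N (tension)
  Rx@0 = +4228.2300 N
  Ry@0 = +2363.1237 N
  Ry@6 = -1476.4237 N

-2066.762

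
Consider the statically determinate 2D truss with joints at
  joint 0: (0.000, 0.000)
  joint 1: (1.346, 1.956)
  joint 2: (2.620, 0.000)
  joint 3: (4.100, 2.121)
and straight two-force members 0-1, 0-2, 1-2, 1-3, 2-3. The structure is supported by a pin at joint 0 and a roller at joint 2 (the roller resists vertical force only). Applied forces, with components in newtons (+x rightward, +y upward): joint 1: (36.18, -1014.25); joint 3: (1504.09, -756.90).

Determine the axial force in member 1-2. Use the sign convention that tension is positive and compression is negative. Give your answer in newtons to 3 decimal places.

N=4 nodes, M=5 members, R=3 reactions → 2N=8, M+R=8
member 0 (0-1): L=2.3744, (cx,cy)=(0.5669,0.8238)
member 1 (0-2): L=2.6200, (cx,cy)=(1.0000,0.0000)
member 2 (1-2): L=2.3343, (cx,cy)=(0.5458,-0.8379)
member 3 (1-3): L=2.7589, (cx,cy)=(0.9982,0.0598)
member 4 (2-3): L=2.5863, (cx,cy)=(0.5722,0.8201)
solve A·x = −loads:
  F[0-1] = +1431.1889 N (tension)
  F[0-2] = +728.9487 N (tension)
  F[1-2] = -2465.8115 N (compression)
  F[1-3] = +2124.7132 N (tension)
  F[2-3] = -1077.9005 N (compression)
  Rx@0 = -1540.2700 N
  Ry@0 = -1179.0078 N
  Ry@2 = +2950.1578 N

-2465.812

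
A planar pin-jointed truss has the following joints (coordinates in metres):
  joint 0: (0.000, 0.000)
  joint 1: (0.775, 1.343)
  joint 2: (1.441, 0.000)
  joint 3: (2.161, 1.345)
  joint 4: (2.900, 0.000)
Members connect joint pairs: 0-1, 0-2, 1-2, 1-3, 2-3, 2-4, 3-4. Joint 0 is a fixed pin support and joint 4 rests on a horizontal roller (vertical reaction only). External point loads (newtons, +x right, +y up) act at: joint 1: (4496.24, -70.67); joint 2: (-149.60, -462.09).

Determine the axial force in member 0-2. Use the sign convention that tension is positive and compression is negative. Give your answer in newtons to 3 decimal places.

N=5 nodes, M=7 members, R=3 reactions → 2N=10, M+R=10
member 0 (0-1): L=1.5506, (cx,cy)=(0.4998,0.8661)
member 1 (0-2): L=1.4410, (cx,cy)=(1.0000,0.0000)
member 2 (1-2): L=1.4991, (cx,cy)=(0.4443,-0.8959)
member 3 (1-3): L=1.3860, (cx,cy)=(1.0000,0.0014)
member 4 (2-3): L=1.5256, (cx,cy)=(0.4719,0.8816)
member 5 (2-4): L=1.4590, (cx,cy)=(1.0000,0.0000)
member 6 (3-4): L=1.5346, (cx,cy)=(0.4815,-0.8764)
solve A·x = −loads:
  F[0-1] = +2075.8514 N (tension)
  F[0-2] = +3309.0973 N (tension)
  F[1-2] = -2089.8574 N (compression)
  F[1-3] = -2530.2264 N (compression)
  F[2-3] = +2647.8030 N (tension)
  F[2-4] = +1280.5970 N (tension)
  F[3-4] = -2659.3589 N (compression)
  Rx@0 = -4346.6400 N
  Ry@0 = -1797.9611 N
  Ry@4 = +2330.7211 N

3309.097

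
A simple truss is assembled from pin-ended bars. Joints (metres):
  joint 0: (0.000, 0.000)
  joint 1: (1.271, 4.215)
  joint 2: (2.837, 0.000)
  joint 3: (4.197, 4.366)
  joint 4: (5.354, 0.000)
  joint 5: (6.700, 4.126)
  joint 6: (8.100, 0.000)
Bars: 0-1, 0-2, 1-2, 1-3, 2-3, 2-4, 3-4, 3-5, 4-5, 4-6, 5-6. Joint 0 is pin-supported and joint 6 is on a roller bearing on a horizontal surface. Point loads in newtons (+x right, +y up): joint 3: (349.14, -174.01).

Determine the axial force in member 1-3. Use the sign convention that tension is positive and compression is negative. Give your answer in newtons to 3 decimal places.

69.001

N=7 nodes, M=11 members, R=3 reactions → 2N=14, M+R=14
member 0 (0-1): L=4.4025, (cx,cy)=(0.2887,0.9574)
member 1 (0-2): L=2.8370, (cx,cy)=(1.0000,0.0000)
member 2 (1-2): L=4.4965, (cx,cy)=(0.3483,-0.9374)
member 3 (1-3): L=2.9299, (cx,cy)=(0.9987,0.0515)
member 4 (2-3): L=4.5729, (cx,cy)=(0.2974,0.9548)
member 5 (2-4): L=2.5170, (cx,cy)=(1.0000,0.0000)
member 6 (3-4): L=4.5167, (cx,cy)=(0.2562,-0.9666)
member 7 (3-5): L=2.5145, (cx,cy)=(0.9954,-0.0954)
member 8 (4-5): L=4.3400, (cx,cy)=(0.3101,0.9507)
member 9 (4-6): L=2.7460, (cx,cy)=(1.0000,0.0000)
member 10 (5-6): L=4.3570, (cx,cy)=(0.3213,-0.9470)
solve A·x = −loads:
  F[0-1] = +108.9844 N (tension)
  F[0-2] = +317.6760 N (tension)
  F[1-2] = -107.5189 N (compression)
  F[1-3] = +69.0014 N (tension)
  F[2-3] = +105.5641 N (tension)
  F[2-4] = +248.8352 N (tension)
  F[3-4] = -270.1429 N (compression)
  F[3-5] = -180.4592 N (compression)
  F[4-5] = +274.6731 N (tension)
  F[4-6] = +94.4487 N (tension)
  F[5-6] = -293.9411 N (compression)
  Rx@0 = -349.1400 N
  Ry@0 = -104.3437 N
  Ry@6 = +278.3537 N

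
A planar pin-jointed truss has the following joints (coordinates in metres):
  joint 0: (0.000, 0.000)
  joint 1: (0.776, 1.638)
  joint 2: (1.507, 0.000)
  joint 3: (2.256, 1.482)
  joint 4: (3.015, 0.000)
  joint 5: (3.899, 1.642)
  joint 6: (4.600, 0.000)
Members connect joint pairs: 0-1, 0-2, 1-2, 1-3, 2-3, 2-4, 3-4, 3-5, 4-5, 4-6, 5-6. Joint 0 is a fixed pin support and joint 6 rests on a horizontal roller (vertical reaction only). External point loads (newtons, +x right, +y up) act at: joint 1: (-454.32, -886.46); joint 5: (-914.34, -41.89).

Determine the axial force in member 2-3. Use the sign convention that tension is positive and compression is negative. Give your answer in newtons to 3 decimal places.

-421.635

N=7 nodes, M=11 members, R=3 reactions → 2N=14, M+R=14
member 0 (0-1): L=1.8125, (cx,cy)=(0.4281,0.9037)
member 1 (0-2): L=1.5070, (cx,cy)=(1.0000,0.0000)
member 2 (1-2): L=1.7937, (cx,cy)=(0.4075,-0.9132)
member 3 (1-3): L=1.4882, (cx,cy)=(0.9945,-0.1048)
member 4 (2-3): L=1.6605, (cx,cy)=(0.4511,0.8925)
member 5 (2-4): L=1.5080, (cx,cy)=(1.0000,0.0000)
member 6 (3-4): L=1.6651, (cx,cy)=(0.4558,-0.8901)
member 7 (3-5): L=1.6508, (cx,cy)=(0.9953,0.0969)
member 8 (4-5): L=1.8648, (cx,cy)=(0.4740,0.8805)
member 9 (4-6): L=1.5850, (cx,cy)=(1.0000,0.0000)
member 10 (5-6): L=1.7854, (cx,cy)=(0.3926,-0.9197)
solve A·x = −loads:
  F[0-1] = -1362.6622 N (compression)
  F[0-2] = -785.2583 N (compression)
  F[1-2] = +412.0787 N (tension)
  F[1-3] = -298.6635 N (compression)
  F[2-3] = -421.6354 N (compression)
  F[2-4] = -427.1375 N (compression)
  F[3-4] = +318.4257 N (tension)
  F[3-5] = -635.3453 N (compression)
  F[4-5] = -321.8814 N (compression)
  F[4-6] = -129.4027 N (compression)
  F[5-6] = +329.5755 N (tension)
  Rx@0 = +1368.6600 N
  Ry@0 = +1231.4588 N
  Ry@6 = -303.1088 N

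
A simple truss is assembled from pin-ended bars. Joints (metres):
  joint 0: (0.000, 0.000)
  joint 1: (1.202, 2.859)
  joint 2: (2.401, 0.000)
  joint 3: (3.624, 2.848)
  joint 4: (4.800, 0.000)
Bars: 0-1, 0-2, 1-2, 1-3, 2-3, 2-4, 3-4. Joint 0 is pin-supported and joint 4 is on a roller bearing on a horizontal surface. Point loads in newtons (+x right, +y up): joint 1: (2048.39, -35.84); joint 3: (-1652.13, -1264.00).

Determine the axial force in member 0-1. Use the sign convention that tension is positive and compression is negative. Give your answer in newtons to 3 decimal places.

N=5 nodes, M=7 members, R=3 reactions → 2N=10, M+R=10
member 0 (0-1): L=3.1014, (cx,cy)=(0.3876,0.9218)
member 1 (0-2): L=2.4010, (cx,cy)=(1.0000,0.0000)
member 2 (1-2): L=3.1002, (cx,cy)=(0.3867,-0.9222)
member 3 (1-3): L=2.4220, (cx,cy)=(1.0000,-0.0045)
member 4 (2-3): L=3.0995, (cx,cy)=(0.3946,0.9189)
member 5 (2-4): L=2.3990, (cx,cy)=(1.0000,0.0000)
member 6 (3-4): L=3.0812, (cx,cy)=(0.3817,-0.9243)
solve A·x = −loads:
  F[0-1] = -104.9384 N (compression)
  F[0-2] = +436.9306 N (tension)
  F[1-2] = +76.4691 N (tension)
  F[1-3] = -2118.6565 N (compression)
  F[2-3] = -76.7459 N (compression)
  F[2-4] = +496.7871 N (tension)
  F[3-4] = -1301.6356 N (compression)
  Rx@0 = -396.2600 N
  Ry@0 = +96.7366 N
  Ry@4 = +1203.1034 N

-104.938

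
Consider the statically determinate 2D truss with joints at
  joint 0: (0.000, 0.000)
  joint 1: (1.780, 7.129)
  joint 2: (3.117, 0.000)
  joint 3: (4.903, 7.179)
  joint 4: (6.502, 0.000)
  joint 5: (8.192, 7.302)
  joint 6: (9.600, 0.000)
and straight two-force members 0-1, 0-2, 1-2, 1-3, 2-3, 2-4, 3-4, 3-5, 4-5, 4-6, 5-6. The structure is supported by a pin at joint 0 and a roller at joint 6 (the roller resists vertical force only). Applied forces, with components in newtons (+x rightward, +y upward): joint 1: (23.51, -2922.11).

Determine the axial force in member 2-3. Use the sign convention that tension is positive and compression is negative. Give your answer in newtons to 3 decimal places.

N=7 nodes, M=11 members, R=3 reactions → 2N=14, M+R=14
member 0 (0-1): L=7.3479, (cx,cy)=(0.2422,0.9702)
member 1 (0-2): L=3.1170, (cx,cy)=(1.0000,0.0000)
member 2 (1-2): L=7.2533, (cx,cy)=(0.1843,-0.9829)
member 3 (1-3): L=3.1234, (cx,cy)=(0.9999,0.0160)
member 4 (2-3): L=7.3978, (cx,cy)=(0.2414,0.9704)
member 5 (2-4): L=3.3850, (cx,cy)=(1.0000,0.0000)
member 6 (3-4): L=7.3549, (cx,cy)=(0.2174,-0.9761)
member 7 (3-5): L=3.2913, (cx,cy)=(0.9993,0.0374)
member 8 (4-5): L=7.4950, (cx,cy)=(0.2255,0.9742)
member 9 (4-6): L=3.0980, (cx,cy)=(1.0000,0.0000)
member 10 (5-6): L=7.4365, (cx,cy)=(0.1893,-0.9819)
solve A·x = −loads:
  F[0-1] = -2435.3825 N (compression)
  F[0-2] = +613.4751 N (tension)
  F[1-2] = -577.2768 N (compression)
  F[1-3] = -507.1306 N (compression)
  F[2-3] = +584.6795 N (tension)
  F[2-4] = +365.9110 N (tension)
  F[3-4] = -582.1416 N (compression)
  F[3-5] = -239.5175 N (compression)
  F[4-5] = +583.2377 N (tension)
  F[4-6] = +107.8399 N (tension)
  F[5-6] = -569.5687 N (compression)
  Rx@0 = -23.5100 N
  Ry@0 = +2362.8435 N
  Ry@6 = +559.2665 N

584.679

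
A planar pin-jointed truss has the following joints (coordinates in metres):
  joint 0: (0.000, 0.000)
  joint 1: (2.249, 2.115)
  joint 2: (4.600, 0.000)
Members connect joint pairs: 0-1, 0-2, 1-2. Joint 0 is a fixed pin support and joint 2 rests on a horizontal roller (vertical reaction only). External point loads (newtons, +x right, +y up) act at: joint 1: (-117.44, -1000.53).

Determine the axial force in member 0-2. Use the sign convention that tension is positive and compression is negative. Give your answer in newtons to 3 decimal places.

483.734

N=3 nodes, M=3 members, R=3 reactions → 2N=6, M+R=6
member 0 (0-1): L=3.0873, (cx,cy)=(0.7285,0.6851)
member 1 (0-2): L=4.6000, (cx,cy)=(1.0000,0.0000)
member 2 (1-2): L=3.1623, (cx,cy)=(0.7434,-0.6688)
solve A·x = −loads:
  F[0-1] = -825.2490 N (compression)
  F[0-2] = +483.7339 N (tension)
  F[1-2] = -650.6735 N (compression)
  Rx@0 = +117.4400 N
  Ry@0 = +565.3547 N
  Ry@2 = +435.1753 N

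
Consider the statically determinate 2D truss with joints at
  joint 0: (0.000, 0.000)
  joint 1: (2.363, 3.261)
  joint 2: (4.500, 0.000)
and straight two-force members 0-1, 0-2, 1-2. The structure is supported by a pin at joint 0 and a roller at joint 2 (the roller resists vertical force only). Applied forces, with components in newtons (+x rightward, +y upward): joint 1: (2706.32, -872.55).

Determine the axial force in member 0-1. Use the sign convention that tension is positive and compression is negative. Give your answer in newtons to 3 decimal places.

N=3 nodes, M=3 members, R=3 reactions → 2N=6, M+R=6
member 0 (0-1): L=4.0271, (cx,cy)=(0.5868,0.8098)
member 1 (0-2): L=4.5000, (cx,cy)=(1.0000,0.0000)
member 2 (1-2): L=3.8988, (cx,cy)=(0.5481,-0.8364)
solve A·x = −loads:
  F[0-1] = +1910.2267 N (tension)
  F[0-2] = +1585.4598 N (tension)
  F[1-2] = -2892.5789 N (compression)
  Rx@0 = -2706.3200 N
  Ry@0 = -1546.8156 N
  Ry@2 = +2419.3656 N

1910.227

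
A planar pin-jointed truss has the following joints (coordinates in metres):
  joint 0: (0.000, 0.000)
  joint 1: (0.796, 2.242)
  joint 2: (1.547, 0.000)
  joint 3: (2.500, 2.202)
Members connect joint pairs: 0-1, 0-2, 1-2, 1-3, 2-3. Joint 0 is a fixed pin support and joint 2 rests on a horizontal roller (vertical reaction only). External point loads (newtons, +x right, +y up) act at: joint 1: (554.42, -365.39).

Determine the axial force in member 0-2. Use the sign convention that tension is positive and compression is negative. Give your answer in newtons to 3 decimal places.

332.124

N=4 nodes, M=5 members, R=3 reactions → 2N=8, M+R=8
member 0 (0-1): L=2.3791, (cx,cy)=(0.3346,0.9424)
member 1 (0-2): L=1.5470, (cx,cy)=(1.0000,0.0000)
member 2 (1-2): L=2.3644, (cx,cy)=(0.3176,-0.9482)
member 3 (1-3): L=1.7045, (cx,cy)=(0.9997,-0.0235)
member 4 (2-3): L=2.3994, (cx,cy)=(0.3972,0.9177)
solve A·x = −loads:
  F[0-1] = +664.4074 N (tension)
  F[0-2] = +332.1236 N (tension)
  F[1-2] = -1045.6532 N (compression)
  F[1-3] = +0.0000 N (tension)
  F[2-3] = -0.0000 N (compression)
  Rx@0 = -554.4200 N
  Ry@0 = -626.1162 N
  Ry@2 = +991.5062 N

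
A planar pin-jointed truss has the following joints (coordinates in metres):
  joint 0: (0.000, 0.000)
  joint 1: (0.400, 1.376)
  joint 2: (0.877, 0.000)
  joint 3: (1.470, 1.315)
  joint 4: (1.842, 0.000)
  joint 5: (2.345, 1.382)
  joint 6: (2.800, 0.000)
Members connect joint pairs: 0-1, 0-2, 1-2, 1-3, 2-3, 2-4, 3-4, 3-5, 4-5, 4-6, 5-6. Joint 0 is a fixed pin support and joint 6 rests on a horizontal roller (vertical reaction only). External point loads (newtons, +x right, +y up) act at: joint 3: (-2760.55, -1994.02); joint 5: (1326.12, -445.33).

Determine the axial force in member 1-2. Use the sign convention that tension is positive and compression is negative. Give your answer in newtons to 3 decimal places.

N=7 nodes, M=11 members, R=3 reactions → 2N=14, M+R=14
member 0 (0-1): L=1.4330, (cx,cy)=(0.2791,0.9602)
member 1 (0-2): L=0.8770, (cx,cy)=(1.0000,0.0000)
member 2 (1-2): L=1.4563, (cx,cy)=(0.3275,-0.9448)
member 3 (1-3): L=1.0717, (cx,cy)=(0.9984,-0.0569)
member 4 (2-3): L=1.4425, (cx,cy)=(0.4111,0.9116)
member 5 (2-4): L=0.9650, (cx,cy)=(1.0000,0.0000)
member 6 (3-4): L=1.3666, (cx,cy)=(0.2722,-0.9622)
member 7 (3-5): L=0.8776, (cx,cy)=(0.9971,0.0763)
member 8 (4-5): L=1.4707, (cx,cy)=(0.3420,0.9397)
member 9 (4-6): L=0.9580, (cx,cy)=(1.0000,0.0000)
member 10 (5-6): L=1.4550, (cx,cy)=(0.3127,-0.9498)
solve A·x = −loads:
  F[0-1] = -1730.2408 N (compression)
  F[0-2] = -951.4465 N (compression)
  F[1-2] = +1823.6439 N (tension)
  F[1-3] = -1082.0449 N (compression)
  F[2-3] = -1890.1445 N (compression)
  F[2-4] = +422.8711 N (tension)
  F[3-4] = -267.9265 N (compression)
  F[3-5] = +979.0380 N (tension)
  F[4-5] = +274.3544 N (tension)
  F[4-6] = +256.1060 N (tension)
  F[5-6] = -818.9616 N (compression)
  Rx@0 = +1434.4300 N
  Ry@0 = +1661.4633 N
  Ry@6 = +777.8867 N

1823.644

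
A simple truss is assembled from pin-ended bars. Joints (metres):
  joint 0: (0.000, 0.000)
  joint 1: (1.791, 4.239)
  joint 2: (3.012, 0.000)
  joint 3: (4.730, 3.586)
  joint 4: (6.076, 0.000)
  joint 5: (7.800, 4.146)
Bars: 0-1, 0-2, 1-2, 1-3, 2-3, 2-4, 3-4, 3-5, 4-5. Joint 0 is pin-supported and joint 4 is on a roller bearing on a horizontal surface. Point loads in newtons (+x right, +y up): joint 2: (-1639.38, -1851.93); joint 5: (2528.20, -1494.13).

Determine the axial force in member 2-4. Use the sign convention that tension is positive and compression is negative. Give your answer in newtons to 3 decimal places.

N=6 nodes, M=9 members, R=3 reactions → 2N=12, M+R=12
member 0 (0-1): L=4.6018, (cx,cy)=(0.3892,0.9212)
member 1 (0-2): L=3.0120, (cx,cy)=(1.0000,0.0000)
member 2 (1-2): L=4.4113, (cx,cy)=(0.2768,-0.9609)
member 3 (1-3): L=3.0107, (cx,cy)=(0.9762,-0.2169)
member 4 (2-3): L=3.9763, (cx,cy)=(0.4321,0.9018)
member 5 (2-4): L=3.0640, (cx,cy)=(1.0000,0.0000)
member 6 (3-4): L=3.8303, (cx,cy)=(0.3514,-0.9362)
member 7 (3-5): L=3.1207, (cx,cy)=(0.9838,0.1794)
member 8 (4-5): L=4.4902, (cx,cy)=(0.3840,0.9234)
solve A·x = −loads:
  F[0-1] = +1319.1991 N (tension)
  F[0-2] = +375.3965 N (tension)
  F[1-2] = -1477.8885 N (compression)
  F[1-3] = +944.9782 N (tension)
  F[2-3] = +3628.2077 N (tension)
  F[2-4] = +38.1118 N (tension)
  F[3-4] = -2612.0576 N (compression)
  F[3-5] = +3464.2241 N (tension)
  F[4-5] = -2291.4118 N (compression)
  Rx@0 = -888.8200 N
  Ry@0 = -1215.1882 N
  Ry@4 = +4561.2482 N

38.112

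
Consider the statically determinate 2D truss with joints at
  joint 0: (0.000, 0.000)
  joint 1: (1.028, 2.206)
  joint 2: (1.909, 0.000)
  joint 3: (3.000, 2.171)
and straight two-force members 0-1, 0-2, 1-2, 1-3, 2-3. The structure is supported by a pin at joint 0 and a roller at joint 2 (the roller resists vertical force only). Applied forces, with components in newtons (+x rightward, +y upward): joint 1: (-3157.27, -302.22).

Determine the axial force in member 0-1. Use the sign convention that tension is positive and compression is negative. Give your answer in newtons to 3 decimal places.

N=4 nodes, M=5 members, R=3 reactions → 2N=8, M+R=8
member 0 (0-1): L=2.4338, (cx,cy)=(0.4224,0.9064)
member 1 (0-2): L=1.9090, (cx,cy)=(1.0000,0.0000)
member 2 (1-2): L=2.3754, (cx,cy)=(0.3709,-0.9287)
member 3 (1-3): L=1.9723, (cx,cy)=(0.9998,-0.0177)
member 4 (2-3): L=2.4297, (cx,cy)=(0.4490,0.8935)
solve A·x = −loads:
  F[0-1] = -4179.0491 N (compression)
  F[0-2] = -1392.0792 N (compression)
  F[1-2] = +3753.4233 N (tension)
  F[1-3] = -0.0000 N (tension)
  F[2-3] = +0.0000 N (tension)
  Rx@0 = +3157.2700 N
  Ry@0 = +3787.9484 N
  Ry@2 = -3485.7284 N

-4179.049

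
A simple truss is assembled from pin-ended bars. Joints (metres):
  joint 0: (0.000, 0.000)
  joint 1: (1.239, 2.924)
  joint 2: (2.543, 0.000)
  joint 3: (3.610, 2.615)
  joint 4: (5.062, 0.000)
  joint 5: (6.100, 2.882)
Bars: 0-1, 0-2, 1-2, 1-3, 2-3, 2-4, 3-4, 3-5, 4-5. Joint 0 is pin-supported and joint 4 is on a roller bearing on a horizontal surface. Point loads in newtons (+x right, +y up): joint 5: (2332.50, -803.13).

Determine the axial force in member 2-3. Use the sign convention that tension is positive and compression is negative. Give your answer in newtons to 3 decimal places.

N=6 nodes, M=9 members, R=3 reactions → 2N=12, M+R=12
member 0 (0-1): L=3.1757, (cx,cy)=(0.3902,0.9207)
member 1 (0-2): L=2.5430, (cx,cy)=(1.0000,0.0000)
member 2 (1-2): L=3.2016, (cx,cy)=(0.4073,-0.9133)
member 3 (1-3): L=2.3911, (cx,cy)=(0.9916,-0.1292)
member 4 (2-3): L=2.8243, (cx,cy)=(0.3778,0.9259)
member 5 (2-4): L=2.5190, (cx,cy)=(1.0000,0.0000)
member 6 (3-4): L=2.9911, (cx,cy)=(0.4854,-0.8743)
member 7 (3-5): L=2.5043, (cx,cy)=(0.9943,0.1066)
member 8 (4-5): L=3.0632, (cx,cy)=(0.3389,0.9408)
solve A·x = −loads:
  F[0-1] = +1621.1501 N (tension)
  F[0-2] = +1700.0025 N (tension)
  F[1-2] = -1831.0589 N (compression)
  F[1-3] = +1389.9384 N (tension)
  F[2-3] = +1806.1507 N (tension)
  F[2-4] = +271.8683 N (tension)
  F[3-4] = -1372.8653 N (compression)
  F[3-5] = +2742.7144 N (tension)
  F[4-5] = -1164.4434 N (compression)
  Rx@0 = -2332.5000 N
  Ry@0 = -1492.6736 N
  Ry@4 = +2295.8036 N

1806.151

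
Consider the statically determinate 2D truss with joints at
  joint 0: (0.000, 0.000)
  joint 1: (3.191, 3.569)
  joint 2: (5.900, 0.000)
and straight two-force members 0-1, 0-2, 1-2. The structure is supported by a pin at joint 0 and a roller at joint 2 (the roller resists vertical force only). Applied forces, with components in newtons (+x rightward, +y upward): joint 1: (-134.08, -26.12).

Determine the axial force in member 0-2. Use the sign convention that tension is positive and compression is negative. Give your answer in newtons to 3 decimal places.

-50.840

N=3 nodes, M=3 members, R=3 reactions → 2N=6, M+R=6
member 0 (0-1): L=4.7875, (cx,cy)=(0.6665,0.7455)
member 1 (0-2): L=5.9000, (cx,cy)=(1.0000,0.0000)
member 2 (1-2): L=4.4807, (cx,cy)=(0.6046,-0.7965)
solve A·x = −loads:
  F[0-1] = -124.8858 N (compression)
  F[0-2] = -50.8403 N (compression)
  F[1-2] = +84.0897 N (tension)
  Rx@0 = +134.0800 N
  Ry@0 = +93.1001 N
  Ry@2 = -66.9801 N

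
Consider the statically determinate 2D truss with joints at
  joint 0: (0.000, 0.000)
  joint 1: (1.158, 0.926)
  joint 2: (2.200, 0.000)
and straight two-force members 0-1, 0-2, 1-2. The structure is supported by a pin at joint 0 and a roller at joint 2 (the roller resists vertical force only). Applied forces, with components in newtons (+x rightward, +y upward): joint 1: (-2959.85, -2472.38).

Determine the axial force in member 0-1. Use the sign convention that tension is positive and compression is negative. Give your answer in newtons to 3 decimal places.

-3869.846

N=3 nodes, M=3 members, R=3 reactions → 2N=6, M+R=6
member 0 (0-1): L=1.4827, (cx,cy)=(0.7810,0.6245)
member 1 (0-2): L=2.2000, (cx,cy)=(1.0000,0.0000)
member 2 (1-2): L=1.3940, (cx,cy)=(0.7475,-0.6643)
solve A·x = −loads:
  F[0-1] = -3869.8458 N (compression)
  F[0-2] = +62.5010 N (tension)
  F[1-2] = -83.6147 N (compression)
  Rx@0 = +2959.8500 N
  Ry@0 = +2416.8368 N
  Ry@2 = +55.5432 N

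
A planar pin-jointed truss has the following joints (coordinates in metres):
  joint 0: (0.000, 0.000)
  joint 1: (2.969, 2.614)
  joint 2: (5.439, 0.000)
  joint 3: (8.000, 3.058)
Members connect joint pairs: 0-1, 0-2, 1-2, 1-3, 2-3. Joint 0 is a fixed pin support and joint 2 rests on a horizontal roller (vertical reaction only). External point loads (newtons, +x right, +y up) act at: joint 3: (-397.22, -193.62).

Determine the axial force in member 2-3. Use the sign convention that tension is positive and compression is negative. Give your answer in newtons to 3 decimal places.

-223.332

N=4 nodes, M=5 members, R=3 reactions → 2N=8, M+R=8
member 0 (0-1): L=3.9557, (cx,cy)=(0.7506,0.6608)
member 1 (0-2): L=5.4390, (cx,cy)=(1.0000,0.0000)
member 2 (1-2): L=3.5964, (cx,cy)=(0.6868,-0.7268)
member 3 (1-3): L=5.0506, (cx,cy)=(0.9961,0.0879)
member 4 (2-3): L=3.9887, (cx,cy)=(0.6421,0.7667)
solve A·x = −loads:
  F[0-1] = -200.0024 N (compression)
  F[0-2] = -247.1076 N (compression)
  F[1-2] = +151.0126 N (tension)
  F[1-3] = -254.8149 N (compression)
  F[2-3] = -223.3318 N (compression)
  Rx@0 = +397.2200 N
  Ry@0 = +132.1636 N
  Ry@2 = +61.4564 N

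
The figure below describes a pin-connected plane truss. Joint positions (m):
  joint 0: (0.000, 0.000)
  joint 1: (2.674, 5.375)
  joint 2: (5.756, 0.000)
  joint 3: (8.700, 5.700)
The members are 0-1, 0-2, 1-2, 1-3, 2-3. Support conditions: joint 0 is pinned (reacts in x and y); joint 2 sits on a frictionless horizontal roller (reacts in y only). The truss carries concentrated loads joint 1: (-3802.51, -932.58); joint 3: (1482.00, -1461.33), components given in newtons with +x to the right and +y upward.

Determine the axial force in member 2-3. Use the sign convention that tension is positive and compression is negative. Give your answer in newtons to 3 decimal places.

N=4 nodes, M=5 members, R=3 reactions → 2N=8, M+R=8
member 0 (0-1): L=6.0034, (cx,cy)=(0.4454,0.8953)
member 1 (0-2): L=5.7560, (cx,cy)=(1.0000,0.0000)
member 2 (1-2): L=6.1959, (cx,cy)=(0.4974,-0.8675)
member 3 (1-3): L=6.0348, (cx,cy)=(0.9985,0.0539)
member 4 (2-3): L=6.4154, (cx,cy)=(0.4589,0.8885)
solve A·x = −loads:
  F[0-1] = -2049.7076 N (compression)
  F[0-2] = -1407.5421 N (compression)
  F[1-2] = +1183.4670 N (tension)
  F[1-3] = +2304.2004 N (tension)
  F[2-3] = -1784.4016 N (compression)
  Rx@0 = +2320.5100 N
  Ry@0 = +1835.1542 N
  Ry@2 = +558.7558 N

-1784.402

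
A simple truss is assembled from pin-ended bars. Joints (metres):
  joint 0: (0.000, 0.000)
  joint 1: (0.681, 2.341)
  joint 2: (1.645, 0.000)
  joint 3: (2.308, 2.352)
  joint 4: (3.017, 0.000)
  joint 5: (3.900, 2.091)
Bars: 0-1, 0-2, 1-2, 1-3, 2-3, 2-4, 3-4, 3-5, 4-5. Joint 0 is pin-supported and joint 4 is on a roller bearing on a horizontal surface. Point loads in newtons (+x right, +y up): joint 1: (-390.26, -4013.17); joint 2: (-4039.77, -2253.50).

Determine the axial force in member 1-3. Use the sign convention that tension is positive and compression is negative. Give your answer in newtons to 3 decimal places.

-1070.583

N=6 nodes, M=9 members, R=3 reactions → 2N=12, M+R=12
member 0 (0-1): L=2.4380, (cx,cy)=(0.2793,0.9602)
member 1 (0-2): L=1.6450, (cx,cy)=(1.0000,0.0000)
member 2 (1-2): L=2.5317, (cx,cy)=(0.3808,-0.9247)
member 3 (1-3): L=1.6270, (cx,cy)=(1.0000,0.0068)
member 4 (2-3): L=2.4437, (cx,cy)=(0.2713,0.9625)
member 5 (2-4): L=1.3720, (cx,cy)=(1.0000,0.0000)
member 6 (3-4): L=2.4565, (cx,cy)=(0.2886,-0.9574)
member 7 (3-5): L=1.6133, (cx,cy)=(0.9868,-0.1618)
member 8 (4-5): L=2.2698, (cx,cy)=(0.3890,0.9212)
solve A·x = −loads:
  F[0-1] = -4618.7633 N (compression)
  F[0-2] = -3139.9047 N (compression)
  F[1-2] = +448.2855 N (tension)
  F[1-3] = -1070.5832 N (compression)
  F[2-3] = +1910.6509 N (tension)
  F[2-4] = +552.1717 N (tension)
  F[3-4] = -1913.1615 N (compression)
  F[3-5] = +0.0000 N (tension)
  F[4-5] = -0.0000 N (compression)
  Rx@0 = +4430.0300 N
  Ry@0 = +4434.9240 N
  Ry@4 = +1831.7460 N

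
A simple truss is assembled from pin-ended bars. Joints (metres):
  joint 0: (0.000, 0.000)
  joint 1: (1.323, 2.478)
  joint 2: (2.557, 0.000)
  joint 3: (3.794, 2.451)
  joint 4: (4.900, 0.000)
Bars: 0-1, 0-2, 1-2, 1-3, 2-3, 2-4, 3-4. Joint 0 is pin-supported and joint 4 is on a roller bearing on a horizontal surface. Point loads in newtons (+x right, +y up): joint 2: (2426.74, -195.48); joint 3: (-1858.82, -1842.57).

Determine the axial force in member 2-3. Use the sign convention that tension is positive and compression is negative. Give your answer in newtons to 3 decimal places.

-1411.366

N=5 nodes, M=7 members, R=3 reactions → 2N=10, M+R=10
member 0 (0-1): L=2.8091, (cx,cy)=(0.4710,0.8821)
member 1 (0-2): L=2.5570, (cx,cy)=(1.0000,0.0000)
member 2 (1-2): L=2.7683, (cx,cy)=(0.4458,-0.8951)
member 3 (1-3): L=2.4711, (cx,cy)=(0.9999,-0.0109)
member 4 (2-3): L=2.7455, (cx,cy)=(0.4506,0.8927)
member 5 (2-4): L=2.3430, (cx,cy)=(1.0000,0.0000)
member 6 (3-4): L=2.6890, (cx,cy)=(0.4113,-0.9115)
solve A·x = −loads:
  F[0-1] = -1631.4252 N (compression)
  F[0-2] = +1336.2825 N (tension)
  F[1-2] = +1625.9542 N (tension)
  F[1-3] = -1493.2500 N (compression)
  F[2-3] = -1411.3659 N (compression)
  F[2-4] = +270.2480 N (tension)
  F[3-4] = -657.0457 N (compression)
  Rx@0 = -567.9200 N
  Ry@0 = +1439.1551 N
  Ry@4 = +598.8949 N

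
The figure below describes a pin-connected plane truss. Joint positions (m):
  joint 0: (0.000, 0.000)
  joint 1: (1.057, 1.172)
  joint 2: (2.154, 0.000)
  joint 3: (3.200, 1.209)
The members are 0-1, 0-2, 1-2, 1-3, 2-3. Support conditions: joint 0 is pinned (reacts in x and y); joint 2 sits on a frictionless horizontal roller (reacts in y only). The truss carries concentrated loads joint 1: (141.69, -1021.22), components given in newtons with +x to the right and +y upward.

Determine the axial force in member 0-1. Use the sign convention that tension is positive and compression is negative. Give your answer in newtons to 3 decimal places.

-596.549

N=4 nodes, M=5 members, R=3 reactions → 2N=8, M+R=8
member 0 (0-1): L=1.5782, (cx,cy)=(0.6697,0.7426)
member 1 (0-2): L=2.1540, (cx,cy)=(1.0000,0.0000)
member 2 (1-2): L=1.6053, (cx,cy)=(0.6834,-0.7301)
member 3 (1-3): L=2.1433, (cx,cy)=(0.9999,0.0173)
member 4 (2-3): L=1.5987, (cx,cy)=(0.6543,0.7562)
solve A·x = −loads:
  F[0-1] = -596.5494 N (compression)
  F[0-2] = +541.2198 N (tension)
  F[1-2] = -791.9972 N (compression)
  F[1-3] = -0.0000 N (compression)
  F[2-3] = +0.0000 N (tension)
  Rx@0 = -141.6900 N
  Ry@0 = +442.9980 N
  Ry@2 = +578.2220 N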